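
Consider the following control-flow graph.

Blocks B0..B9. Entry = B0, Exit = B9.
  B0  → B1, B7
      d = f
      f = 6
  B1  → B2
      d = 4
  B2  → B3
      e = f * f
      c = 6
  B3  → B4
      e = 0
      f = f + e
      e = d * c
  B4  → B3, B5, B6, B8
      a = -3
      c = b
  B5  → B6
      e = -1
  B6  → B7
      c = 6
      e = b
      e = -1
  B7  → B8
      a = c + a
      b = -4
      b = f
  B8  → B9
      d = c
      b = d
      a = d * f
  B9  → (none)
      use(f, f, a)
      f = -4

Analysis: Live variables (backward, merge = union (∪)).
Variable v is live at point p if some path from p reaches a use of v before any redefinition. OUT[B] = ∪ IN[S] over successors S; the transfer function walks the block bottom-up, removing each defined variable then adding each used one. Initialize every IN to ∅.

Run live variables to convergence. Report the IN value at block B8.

Fixpoint table:
  B0: | IN={a, b, c, f} | OUT={a, b, c, f}
  B1: | IN={b, f} | OUT={b, d, f}
  B2: | IN={b, d, f} | OUT={b, c, d, f}
  B3: | IN={b, c, d, f} | OUT={b, d, f}
  B4: | IN={b, d, f} | OUT={a, b, c, d, f}
  B5: | IN={a, b, f} | OUT={a, b, f}
  B6: | IN={a, b, f} | OUT={a, c, f}
  B7: | IN={a, c, f} | OUT={c, f}
  B8: | IN={c, f} | OUT={a, f}
  B9: | IN={a, f} | OUT={}

Merge at B8: OUT[B8] = IN[B9] = {a, f}
Applying B8's transfer function to that OUT value gives IN[B8] (row B8 above).

Answer: {c, f}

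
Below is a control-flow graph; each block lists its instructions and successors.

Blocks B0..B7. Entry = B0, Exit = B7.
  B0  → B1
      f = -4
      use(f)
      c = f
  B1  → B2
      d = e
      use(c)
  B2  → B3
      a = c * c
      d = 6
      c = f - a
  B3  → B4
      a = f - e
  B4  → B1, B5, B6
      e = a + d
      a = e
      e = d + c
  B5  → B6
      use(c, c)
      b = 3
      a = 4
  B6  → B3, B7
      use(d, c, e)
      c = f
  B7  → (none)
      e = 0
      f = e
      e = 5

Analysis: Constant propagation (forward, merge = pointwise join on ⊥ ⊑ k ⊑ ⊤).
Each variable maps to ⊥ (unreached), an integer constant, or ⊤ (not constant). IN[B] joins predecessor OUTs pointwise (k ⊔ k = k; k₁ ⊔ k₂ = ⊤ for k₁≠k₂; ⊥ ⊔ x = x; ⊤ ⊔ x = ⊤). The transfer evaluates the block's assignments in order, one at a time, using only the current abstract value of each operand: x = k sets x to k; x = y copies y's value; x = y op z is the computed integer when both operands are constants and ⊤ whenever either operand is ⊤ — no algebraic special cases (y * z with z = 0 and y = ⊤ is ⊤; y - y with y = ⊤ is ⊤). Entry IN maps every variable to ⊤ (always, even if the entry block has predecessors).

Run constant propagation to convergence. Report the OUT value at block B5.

Fixpoint table:
  B0:  IN=(all ⊤)  OUT={c:-4, f:-4; rest ⊤}
  B1:  IN={f:-4; rest ⊤}  OUT={f:-4; rest ⊤}
  B2:  IN={f:-4; rest ⊤}  OUT={d:6, f:-4; rest ⊤}
  B3:  IN={d:6, f:-4; rest ⊤}  OUT={d:6, f:-4; rest ⊤}
  B4:  IN={d:6, f:-4; rest ⊤}  OUT={d:6, f:-4; rest ⊤}
  B5:  IN={d:6, f:-4; rest ⊤}  OUT={a:4, b:3, d:6, f:-4; rest ⊤}
  B6:  IN={d:6, f:-4; rest ⊤}  OUT={c:-4, d:6, f:-4; rest ⊤}
  B7:  IN={c:-4, d:6, f:-4; rest ⊤}  OUT={c:-4, d:6, e:5, f:0; rest ⊤}

Merge at B5: IN[B5] = OUT[B4] = {a: ⊤, b: ⊤, c: ⊤, d: 6, e: ⊤, f: -4}
Applying B5's transfer function to that IN value gives OUT[B5] (row B5 above).

Answer: {a: 4, b: 3, c: ⊤, d: 6, e: ⊤, f: -4}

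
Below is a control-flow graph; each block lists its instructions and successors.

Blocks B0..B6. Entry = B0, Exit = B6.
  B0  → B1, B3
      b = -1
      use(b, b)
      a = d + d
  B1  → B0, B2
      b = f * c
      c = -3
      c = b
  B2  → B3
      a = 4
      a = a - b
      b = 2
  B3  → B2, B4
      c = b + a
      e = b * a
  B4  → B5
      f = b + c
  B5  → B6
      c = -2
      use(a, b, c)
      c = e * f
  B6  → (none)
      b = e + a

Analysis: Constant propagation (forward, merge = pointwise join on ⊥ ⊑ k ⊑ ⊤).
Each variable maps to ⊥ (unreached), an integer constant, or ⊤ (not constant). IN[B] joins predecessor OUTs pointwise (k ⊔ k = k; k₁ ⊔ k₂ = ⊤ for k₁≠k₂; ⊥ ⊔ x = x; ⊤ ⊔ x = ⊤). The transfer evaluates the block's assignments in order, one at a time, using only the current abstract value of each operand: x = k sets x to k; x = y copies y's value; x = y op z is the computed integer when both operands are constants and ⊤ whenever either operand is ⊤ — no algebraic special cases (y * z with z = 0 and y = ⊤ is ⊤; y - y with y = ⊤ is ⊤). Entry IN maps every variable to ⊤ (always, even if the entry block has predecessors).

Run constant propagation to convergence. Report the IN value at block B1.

Per-block solution:
  B0:  IN=(all ⊤)  OUT={b:-1; rest ⊤}
  B1:  IN={b:-1; rest ⊤}  OUT=(all ⊤)
  B2:  IN=(all ⊤)  OUT={b:2; rest ⊤}
  B3:  IN=(all ⊤)  OUT=(all ⊤)
  B4:  IN=(all ⊤)  OUT=(all ⊤)
  B5:  IN=(all ⊤)  OUT=(all ⊤)
  B6:  IN=(all ⊤)  OUT=(all ⊤)

Merge at B1: IN[B1] = OUT[B0] = {a: ⊤, b: -1, c: ⊤, d: ⊤, e: ⊤, f: ⊤}

Answer: {a: ⊤, b: -1, c: ⊤, d: ⊤, e: ⊤, f: ⊤}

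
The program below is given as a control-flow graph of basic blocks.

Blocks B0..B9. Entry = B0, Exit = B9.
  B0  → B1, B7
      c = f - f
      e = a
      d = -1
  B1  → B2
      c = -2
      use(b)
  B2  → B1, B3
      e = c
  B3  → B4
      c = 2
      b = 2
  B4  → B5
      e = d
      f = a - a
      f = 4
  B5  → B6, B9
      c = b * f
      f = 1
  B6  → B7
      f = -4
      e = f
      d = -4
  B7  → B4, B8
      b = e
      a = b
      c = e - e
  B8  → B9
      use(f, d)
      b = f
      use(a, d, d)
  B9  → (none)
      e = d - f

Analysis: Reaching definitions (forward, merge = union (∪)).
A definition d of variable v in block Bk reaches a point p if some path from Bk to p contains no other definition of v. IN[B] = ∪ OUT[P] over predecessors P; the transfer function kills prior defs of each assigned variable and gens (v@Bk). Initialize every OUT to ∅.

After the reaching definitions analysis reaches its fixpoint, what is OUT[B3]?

Fixpoint table:
  B0:   IN={}   OUT={c@B0, d@B0, e@B0}
  B1:   IN={c@B0, c@B1, d@B0, e@B0, e@B2}   OUT={c@B1, d@B0, e@B0, e@B2}
  B2:   IN={c@B1, d@B0, e@B0, e@B2}   OUT={c@B1, d@B0, e@B2}
  B3:   IN={c@B1, d@B0, e@B2}   OUT={b@B3, c@B3, d@B0, e@B2}
  B4:   IN={a@B7, b@B3, b@B7, c@B3, c@B7, d@B0, d@B6, e@B0, e@B2, e@B6, f@B6}   OUT={a@B7, b@B3, b@B7, c@B3, c@B7, d@B0, d@B6, e@B4, f@B4}
  B5:   IN={a@B7, b@B3, b@B7, c@B3, c@B7, d@B0, d@B6, e@B4, f@B4}   OUT={a@B7, b@B3, b@B7, c@B5, d@B0, d@B6, e@B4, f@B5}
  B6:   IN={a@B7, b@B3, b@B7, c@B5, d@B0, d@B6, e@B4, f@B5}   OUT={a@B7, b@B3, b@B7, c@B5, d@B6, e@B6, f@B6}
  B7:   IN={a@B7, b@B3, b@B7, c@B0, c@B5, d@B0, d@B6, e@B0, e@B6, f@B6}   OUT={a@B7, b@B7, c@B7, d@B0, d@B6, e@B0, e@B6, f@B6}
  B8:   IN={a@B7, b@B7, c@B7, d@B0, d@B6, e@B0, e@B6, f@B6}   OUT={a@B7, b@B8, c@B7, d@B0, d@B6, e@B0, e@B6, f@B6}
  B9:   IN={a@B7, b@B3, b@B7, b@B8, c@B5, c@B7, d@B0, d@B6, e@B0, e@B4, e@B6, f@B5, f@B6}   OUT={a@B7, b@B3, b@B7, b@B8, c@B5, c@B7, d@B0, d@B6, e@B9, f@B5, f@B6}

Merge at B3: IN[B3] = OUT[B2] = {c@B1, d@B0, e@B2}
Applying B3's transfer function to that IN value gives OUT[B3] (row B3 above).

Answer: {b@B3, c@B3, d@B0, e@B2}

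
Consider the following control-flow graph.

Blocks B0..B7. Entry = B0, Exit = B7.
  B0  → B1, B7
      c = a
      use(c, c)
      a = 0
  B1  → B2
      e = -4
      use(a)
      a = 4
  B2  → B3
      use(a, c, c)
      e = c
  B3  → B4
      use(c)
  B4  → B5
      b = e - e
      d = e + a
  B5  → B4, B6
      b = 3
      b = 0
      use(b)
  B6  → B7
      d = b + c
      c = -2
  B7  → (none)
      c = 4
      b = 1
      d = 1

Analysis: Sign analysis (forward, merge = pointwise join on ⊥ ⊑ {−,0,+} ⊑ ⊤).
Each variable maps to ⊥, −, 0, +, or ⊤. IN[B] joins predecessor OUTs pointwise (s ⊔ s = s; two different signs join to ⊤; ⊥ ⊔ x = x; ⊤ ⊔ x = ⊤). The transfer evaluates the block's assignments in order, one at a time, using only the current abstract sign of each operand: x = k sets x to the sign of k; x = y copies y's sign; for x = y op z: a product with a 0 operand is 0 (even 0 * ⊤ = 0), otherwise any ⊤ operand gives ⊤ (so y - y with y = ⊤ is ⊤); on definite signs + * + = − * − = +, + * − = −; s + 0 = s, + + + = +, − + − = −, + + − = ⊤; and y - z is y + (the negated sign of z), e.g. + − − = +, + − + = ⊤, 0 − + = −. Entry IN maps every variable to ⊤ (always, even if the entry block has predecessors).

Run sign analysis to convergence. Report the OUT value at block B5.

Fixpoint table:
  B0:   IN=(all ⊤)   OUT={a:0; rest ⊤}
  B1:   IN={a:0; rest ⊤}   OUT={a:+, e:-; rest ⊤}
  B2:   IN={a:+, e:-; rest ⊤}   OUT={a:+; rest ⊤}
  B3:   IN={a:+; rest ⊤}   OUT={a:+; rest ⊤}
  B4:   IN={a:+; rest ⊤}   OUT={a:+; rest ⊤}
  B5:   IN={a:+; rest ⊤}   OUT={a:+, b:0; rest ⊤}
  B6:   IN={a:+, b:0; rest ⊤}   OUT={a:+, b:0, c:-; rest ⊤}
  B7:   IN=(all ⊤)   OUT={b:+, c:+, d:+; rest ⊤}

Merge at B5: IN[B5] = OUT[B4] = {a: +, b: ⊤, c: ⊤, d: ⊤, e: ⊤, f: ⊤}
Applying B5's transfer function to that IN value gives OUT[B5] (row B5 above).

Answer: {a: +, b: 0, c: ⊤, d: ⊤, e: ⊤, f: ⊤}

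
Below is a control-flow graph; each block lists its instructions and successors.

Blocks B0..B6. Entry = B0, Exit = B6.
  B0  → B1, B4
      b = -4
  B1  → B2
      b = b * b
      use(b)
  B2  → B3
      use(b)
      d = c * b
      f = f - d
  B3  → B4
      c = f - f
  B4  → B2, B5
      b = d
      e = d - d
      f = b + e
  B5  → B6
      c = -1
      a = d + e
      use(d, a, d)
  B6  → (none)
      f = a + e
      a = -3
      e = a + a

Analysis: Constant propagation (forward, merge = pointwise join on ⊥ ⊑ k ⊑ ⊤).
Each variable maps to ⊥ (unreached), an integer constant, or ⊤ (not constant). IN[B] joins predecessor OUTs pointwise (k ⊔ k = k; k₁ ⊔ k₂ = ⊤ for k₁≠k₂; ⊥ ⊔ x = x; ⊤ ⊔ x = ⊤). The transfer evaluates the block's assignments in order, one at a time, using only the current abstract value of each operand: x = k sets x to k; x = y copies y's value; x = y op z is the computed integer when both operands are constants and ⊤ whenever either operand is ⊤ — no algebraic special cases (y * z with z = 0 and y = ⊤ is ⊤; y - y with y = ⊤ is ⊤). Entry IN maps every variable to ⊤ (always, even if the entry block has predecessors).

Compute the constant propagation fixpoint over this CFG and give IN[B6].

Answer: {a: ⊤, b: ⊤, c: -1, d: ⊤, e: ⊤, f: ⊤}

Derivation:
Fixpoint table:
  B0:  IN=(all ⊤)  OUT={b:-4; rest ⊤}
  B1:  IN={b:-4; rest ⊤}  OUT={b:16; rest ⊤}
  B2:  IN=(all ⊤)  OUT=(all ⊤)
  B3:  IN=(all ⊤)  OUT=(all ⊤)
  B4:  IN=(all ⊤)  OUT=(all ⊤)
  B5:  IN=(all ⊤)  OUT={c:-1; rest ⊤}
  B6:  IN={c:-1; rest ⊤}  OUT={a:-3, c:-1, e:-6; rest ⊤}

Merge at B6: IN[B6] = OUT[B5] = {a: ⊤, b: ⊤, c: -1, d: ⊤, e: ⊤, f: ⊤}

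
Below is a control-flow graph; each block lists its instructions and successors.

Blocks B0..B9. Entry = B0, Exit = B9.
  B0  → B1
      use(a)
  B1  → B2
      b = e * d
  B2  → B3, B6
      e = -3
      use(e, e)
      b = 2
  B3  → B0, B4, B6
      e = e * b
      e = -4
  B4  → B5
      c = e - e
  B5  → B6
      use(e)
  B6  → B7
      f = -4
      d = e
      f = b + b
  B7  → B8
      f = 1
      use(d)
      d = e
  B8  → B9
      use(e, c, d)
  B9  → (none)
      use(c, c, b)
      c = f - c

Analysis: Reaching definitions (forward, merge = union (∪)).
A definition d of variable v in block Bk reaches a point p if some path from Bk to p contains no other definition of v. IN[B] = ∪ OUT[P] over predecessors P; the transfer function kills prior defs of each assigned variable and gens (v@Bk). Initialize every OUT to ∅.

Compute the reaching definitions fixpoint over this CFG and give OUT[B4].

Answer: {b@B2, c@B4, e@B3}

Derivation:
Fixpoint table:
  B0: | IN={b@B2, e@B3} | OUT={b@B2, e@B3}
  B1: | IN={b@B2, e@B3} | OUT={b@B1, e@B3}
  B2: | IN={b@B1, e@B3} | OUT={b@B2, e@B2}
  B3: | IN={b@B2, e@B2} | OUT={b@B2, e@B3}
  B4: | IN={b@B2, e@B3} | OUT={b@B2, c@B4, e@B3}
  B5: | IN={b@B2, c@B4, e@B3} | OUT={b@B2, c@B4, e@B3}
  B6: | IN={b@B2, c@B4, e@B2, e@B3} | OUT={b@B2, c@B4, d@B6, e@B2, e@B3, f@B6}
  B7: | IN={b@B2, c@B4, d@B6, e@B2, e@B3, f@B6} | OUT={b@B2, c@B4, d@B7, e@B2, e@B3, f@B7}
  B8: | IN={b@B2, c@B4, d@B7, e@B2, e@B3, f@B7} | OUT={b@B2, c@B4, d@B7, e@B2, e@B3, f@B7}
  B9: | IN={b@B2, c@B4, d@B7, e@B2, e@B3, f@B7} | OUT={b@B2, c@B9, d@B7, e@B2, e@B3, f@B7}

Merge at B4: IN[B4] = OUT[B3] = {b@B2, e@B3}
Applying B4's transfer function to that IN value gives OUT[B4] (row B4 above).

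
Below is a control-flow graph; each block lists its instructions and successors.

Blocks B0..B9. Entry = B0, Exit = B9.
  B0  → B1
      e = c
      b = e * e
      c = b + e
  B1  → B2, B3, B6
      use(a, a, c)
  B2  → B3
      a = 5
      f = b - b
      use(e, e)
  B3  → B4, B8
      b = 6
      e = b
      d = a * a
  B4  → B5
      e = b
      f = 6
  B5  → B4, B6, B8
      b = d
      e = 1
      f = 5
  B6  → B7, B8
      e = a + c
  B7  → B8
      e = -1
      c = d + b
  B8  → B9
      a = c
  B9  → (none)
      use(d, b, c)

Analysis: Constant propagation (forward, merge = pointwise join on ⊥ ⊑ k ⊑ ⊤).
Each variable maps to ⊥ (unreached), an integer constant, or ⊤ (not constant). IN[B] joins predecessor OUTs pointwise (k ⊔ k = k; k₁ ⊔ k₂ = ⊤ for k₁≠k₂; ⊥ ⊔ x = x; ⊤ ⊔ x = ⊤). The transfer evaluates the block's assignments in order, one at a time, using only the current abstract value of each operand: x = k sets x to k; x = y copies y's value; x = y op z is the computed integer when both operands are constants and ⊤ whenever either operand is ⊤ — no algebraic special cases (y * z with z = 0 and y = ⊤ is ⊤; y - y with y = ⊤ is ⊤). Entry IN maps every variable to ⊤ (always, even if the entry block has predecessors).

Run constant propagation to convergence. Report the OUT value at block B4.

Fixpoint table:
  B0:   IN=(all ⊤)   OUT=(all ⊤)
  B1:   IN=(all ⊤)   OUT=(all ⊤)
  B2:   IN=(all ⊤)   OUT={a:5; rest ⊤}
  B3:   IN=(all ⊤)   OUT={b:6, e:6; rest ⊤}
  B4:   IN=(all ⊤)   OUT={f:6; rest ⊤}
  B5:   IN={f:6; rest ⊤}   OUT={e:1, f:5; rest ⊤}
  B6:   IN=(all ⊤)   OUT=(all ⊤)
  B7:   IN=(all ⊤)   OUT={e:-1; rest ⊤}
  B8:   IN=(all ⊤)   OUT=(all ⊤)
  B9:   IN=(all ⊤)   OUT=(all ⊤)

Merge at B4: IN[B4] = OUT[B3] ⊔ OUT[B5] = {a: ⊤, b: ⊤, c: ⊤, d: ⊤, e: ⊤, f: ⊤}
Applying B4's transfer function to that IN value gives OUT[B4] (row B4 above).

Answer: {a: ⊤, b: ⊤, c: ⊤, d: ⊤, e: ⊤, f: 6}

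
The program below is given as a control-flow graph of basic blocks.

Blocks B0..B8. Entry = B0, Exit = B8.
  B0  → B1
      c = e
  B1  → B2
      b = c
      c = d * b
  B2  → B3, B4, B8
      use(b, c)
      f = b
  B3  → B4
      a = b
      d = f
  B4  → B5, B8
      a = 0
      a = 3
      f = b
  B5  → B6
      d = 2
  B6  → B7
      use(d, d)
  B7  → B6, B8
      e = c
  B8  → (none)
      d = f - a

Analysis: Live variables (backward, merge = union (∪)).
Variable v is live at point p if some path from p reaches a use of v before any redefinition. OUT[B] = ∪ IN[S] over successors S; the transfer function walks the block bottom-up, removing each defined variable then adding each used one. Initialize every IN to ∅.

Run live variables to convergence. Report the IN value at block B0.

Answer: {a, d, e}

Trace:
Converged values:
  B0: | IN={a, d, e} | OUT={a, c, d}
  B1: | IN={a, c, d} | OUT={a, b, c}
  B2: | IN={a, b, c} | OUT={a, b, c, f}
  B3: | IN={b, c, f} | OUT={b, c}
  B4: | IN={b, c} | OUT={a, c, f}
  B5: | IN={a, c, f} | OUT={a, c, d, f}
  B6: | IN={a, c, d, f} | OUT={a, c, d, f}
  B7: | IN={a, c, d, f} | OUT={a, c, d, f}
  B8: | IN={a, f} | OUT={}

Merge at B0: OUT[B0] = IN[B1] = {a, c, d}
Applying B0's transfer function to that OUT value gives IN[B0] (row B0 above).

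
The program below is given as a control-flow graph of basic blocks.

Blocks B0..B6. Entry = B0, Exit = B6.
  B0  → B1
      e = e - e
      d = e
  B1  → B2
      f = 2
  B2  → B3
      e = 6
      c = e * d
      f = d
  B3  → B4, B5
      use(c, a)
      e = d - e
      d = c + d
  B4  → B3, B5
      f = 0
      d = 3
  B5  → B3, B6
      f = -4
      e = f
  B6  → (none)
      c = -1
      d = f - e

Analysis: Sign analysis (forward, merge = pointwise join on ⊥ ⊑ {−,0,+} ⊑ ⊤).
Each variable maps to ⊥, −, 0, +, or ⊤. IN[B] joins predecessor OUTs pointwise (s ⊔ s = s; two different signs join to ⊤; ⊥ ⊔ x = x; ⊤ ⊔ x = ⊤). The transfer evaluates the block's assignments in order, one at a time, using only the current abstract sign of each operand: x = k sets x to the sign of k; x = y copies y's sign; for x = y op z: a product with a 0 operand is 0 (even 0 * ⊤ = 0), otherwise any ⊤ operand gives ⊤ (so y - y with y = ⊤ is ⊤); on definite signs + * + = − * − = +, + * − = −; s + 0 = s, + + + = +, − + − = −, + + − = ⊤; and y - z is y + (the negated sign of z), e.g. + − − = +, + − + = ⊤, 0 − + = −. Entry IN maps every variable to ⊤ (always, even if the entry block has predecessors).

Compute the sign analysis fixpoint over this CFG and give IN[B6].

Answer: {a: ⊤, b: ⊤, c: ⊤, d: ⊤, e: -, f: -}

Trace:
Converged values:
  B0:  IN=(all ⊤)  OUT=(all ⊤)
  B1:  IN=(all ⊤)  OUT={f:+; rest ⊤}
  B2:  IN={f:+; rest ⊤}  OUT={e:+; rest ⊤}
  B3:  IN=(all ⊤)  OUT=(all ⊤)
  B4:  IN=(all ⊤)  OUT={d:+, f:0; rest ⊤}
  B5:  IN=(all ⊤)  OUT={e:-, f:-; rest ⊤}
  B6:  IN={e:-, f:-; rest ⊤}  OUT={c:-, e:-, f:-; rest ⊤}

Merge at B6: IN[B6] = OUT[B5] = {a: ⊤, b: ⊤, c: ⊤, d: ⊤, e: -, f: -}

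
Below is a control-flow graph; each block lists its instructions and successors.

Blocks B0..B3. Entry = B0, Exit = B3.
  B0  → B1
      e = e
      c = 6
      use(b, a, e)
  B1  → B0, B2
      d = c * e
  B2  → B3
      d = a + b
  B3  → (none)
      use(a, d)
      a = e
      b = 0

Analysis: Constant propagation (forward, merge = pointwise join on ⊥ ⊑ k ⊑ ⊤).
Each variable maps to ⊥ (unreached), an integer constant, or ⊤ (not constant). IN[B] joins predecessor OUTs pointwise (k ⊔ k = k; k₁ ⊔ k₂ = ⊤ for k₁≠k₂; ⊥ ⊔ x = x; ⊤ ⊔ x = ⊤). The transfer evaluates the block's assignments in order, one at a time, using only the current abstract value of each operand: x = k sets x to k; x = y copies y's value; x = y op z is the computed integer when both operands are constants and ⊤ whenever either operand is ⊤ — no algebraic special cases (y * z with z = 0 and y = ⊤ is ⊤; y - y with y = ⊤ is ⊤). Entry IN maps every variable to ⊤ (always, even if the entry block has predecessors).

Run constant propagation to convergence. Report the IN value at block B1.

Answer: {a: ⊤, b: ⊤, c: 6, d: ⊤, e: ⊤, f: ⊤}

Derivation:
Per-block solution:
  B0: | IN=(all ⊤) | OUT={c:6; rest ⊤}
  B1: | IN={c:6; rest ⊤} | OUT={c:6; rest ⊤}
  B2: | IN={c:6; rest ⊤} | OUT={c:6; rest ⊤}
  B3: | IN={c:6; rest ⊤} | OUT={b:0, c:6; rest ⊤}

Merge at B1: IN[B1] = OUT[B0] = {a: ⊤, b: ⊤, c: 6, d: ⊤, e: ⊤, f: ⊤}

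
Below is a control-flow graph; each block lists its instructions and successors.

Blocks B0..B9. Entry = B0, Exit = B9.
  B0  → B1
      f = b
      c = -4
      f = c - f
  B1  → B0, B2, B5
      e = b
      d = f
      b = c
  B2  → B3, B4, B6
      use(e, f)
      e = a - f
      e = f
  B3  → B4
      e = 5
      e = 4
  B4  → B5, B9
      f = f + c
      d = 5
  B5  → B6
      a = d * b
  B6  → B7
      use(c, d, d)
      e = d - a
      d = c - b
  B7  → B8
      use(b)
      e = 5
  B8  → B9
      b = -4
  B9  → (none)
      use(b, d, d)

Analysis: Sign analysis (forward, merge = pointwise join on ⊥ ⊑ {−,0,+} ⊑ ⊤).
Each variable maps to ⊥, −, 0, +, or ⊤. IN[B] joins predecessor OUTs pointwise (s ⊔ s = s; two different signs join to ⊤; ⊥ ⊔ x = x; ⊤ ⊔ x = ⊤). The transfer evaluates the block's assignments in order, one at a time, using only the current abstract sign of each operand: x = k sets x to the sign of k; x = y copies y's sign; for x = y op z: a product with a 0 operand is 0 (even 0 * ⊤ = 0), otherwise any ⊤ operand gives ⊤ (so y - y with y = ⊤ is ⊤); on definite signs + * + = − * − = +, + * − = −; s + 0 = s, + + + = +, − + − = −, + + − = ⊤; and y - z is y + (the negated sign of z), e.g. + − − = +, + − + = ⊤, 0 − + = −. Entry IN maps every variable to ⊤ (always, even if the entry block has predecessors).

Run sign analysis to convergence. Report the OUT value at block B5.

Answer: {a: ⊤, b: -, c: -, d: ⊤, e: ⊤, f: ⊤}

Derivation:
Fixpoint table:
  B0: | IN=(all ⊤) | OUT={c:-; rest ⊤}
  B1: | IN={c:-; rest ⊤} | OUT={b:-, c:-; rest ⊤}
  B2: | IN={b:-, c:-; rest ⊤} | OUT={b:-, c:-; rest ⊤}
  B3: | IN={b:-, c:-; rest ⊤} | OUT={b:-, c:-, e:+; rest ⊤}
  B4: | IN={b:-, c:-; rest ⊤} | OUT={b:-, c:-, d:+; rest ⊤}
  B5: | IN={b:-, c:-; rest ⊤} | OUT={b:-, c:-; rest ⊤}
  B6: | IN={b:-, c:-; rest ⊤} | OUT={b:-, c:-; rest ⊤}
  B7: | IN={b:-, c:-; rest ⊤} | OUT={b:-, c:-, e:+; rest ⊤}
  B8: | IN={b:-, c:-, e:+; rest ⊤} | OUT={b:-, c:-, e:+; rest ⊤}
  B9: | IN={b:-, c:-; rest ⊤} | OUT={b:-, c:-; rest ⊤}

Merge at B5: IN[B5] = OUT[B1] ⊔ OUT[B4] = {a: ⊤, b: -, c: -, d: ⊤, e: ⊤, f: ⊤}
Applying B5's transfer function to that IN value gives OUT[B5] (row B5 above).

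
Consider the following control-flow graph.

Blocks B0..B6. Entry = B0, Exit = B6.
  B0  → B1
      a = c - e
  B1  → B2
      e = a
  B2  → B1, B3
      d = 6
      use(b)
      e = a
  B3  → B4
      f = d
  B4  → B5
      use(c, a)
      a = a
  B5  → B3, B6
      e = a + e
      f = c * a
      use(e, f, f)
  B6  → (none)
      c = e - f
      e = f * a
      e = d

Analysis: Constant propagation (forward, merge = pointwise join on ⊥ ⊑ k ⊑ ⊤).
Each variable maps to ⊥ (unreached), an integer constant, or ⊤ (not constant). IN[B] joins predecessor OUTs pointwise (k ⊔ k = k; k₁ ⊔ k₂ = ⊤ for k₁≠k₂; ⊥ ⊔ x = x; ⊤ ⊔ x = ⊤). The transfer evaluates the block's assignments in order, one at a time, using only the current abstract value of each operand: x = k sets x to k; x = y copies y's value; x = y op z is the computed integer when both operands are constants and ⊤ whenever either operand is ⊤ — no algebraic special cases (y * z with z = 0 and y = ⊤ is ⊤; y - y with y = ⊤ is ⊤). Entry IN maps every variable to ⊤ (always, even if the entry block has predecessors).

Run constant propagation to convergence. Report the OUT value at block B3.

Converged values:
  B0:  IN=(all ⊤)  OUT=(all ⊤)
  B1:  IN=(all ⊤)  OUT=(all ⊤)
  B2:  IN=(all ⊤)  OUT={d:6; rest ⊤}
  B3:  IN={d:6; rest ⊤}  OUT={d:6, f:6; rest ⊤}
  B4:  IN={d:6, f:6; rest ⊤}  OUT={d:6, f:6; rest ⊤}
  B5:  IN={d:6, f:6; rest ⊤}  OUT={d:6; rest ⊤}
  B6:  IN={d:6; rest ⊤}  OUT={d:6, e:6; rest ⊤}

Merge at B3: IN[B3] = OUT[B2] ⊔ OUT[B5] = {a: ⊤, b: ⊤, c: ⊤, d: 6, e: ⊤, f: ⊤}
Applying B3's transfer function to that IN value gives OUT[B3] (row B3 above).

Answer: {a: ⊤, b: ⊤, c: ⊤, d: 6, e: ⊤, f: 6}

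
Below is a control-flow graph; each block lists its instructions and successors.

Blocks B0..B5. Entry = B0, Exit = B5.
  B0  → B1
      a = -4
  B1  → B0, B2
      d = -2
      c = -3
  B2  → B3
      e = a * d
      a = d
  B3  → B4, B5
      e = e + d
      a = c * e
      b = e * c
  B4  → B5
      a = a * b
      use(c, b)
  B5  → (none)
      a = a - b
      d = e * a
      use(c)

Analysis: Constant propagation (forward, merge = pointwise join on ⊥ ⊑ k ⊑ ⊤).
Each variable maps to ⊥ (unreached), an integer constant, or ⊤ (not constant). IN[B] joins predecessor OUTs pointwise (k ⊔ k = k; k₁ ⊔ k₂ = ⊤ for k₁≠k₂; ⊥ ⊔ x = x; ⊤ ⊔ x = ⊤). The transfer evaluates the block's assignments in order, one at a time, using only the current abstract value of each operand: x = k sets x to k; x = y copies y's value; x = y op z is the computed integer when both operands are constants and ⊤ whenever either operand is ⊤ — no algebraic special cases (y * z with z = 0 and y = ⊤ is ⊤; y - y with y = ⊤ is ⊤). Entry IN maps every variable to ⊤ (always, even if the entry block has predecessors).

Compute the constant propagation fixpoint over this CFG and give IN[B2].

Answer: {a: -4, b: ⊤, c: -3, d: -2, e: ⊤, f: ⊤}

Derivation:
Per-block solution:
  B0:  IN=(all ⊤)  OUT={a:-4; rest ⊤}
  B1:  IN={a:-4; rest ⊤}  OUT={a:-4, c:-3, d:-2; rest ⊤}
  B2:  IN={a:-4, c:-3, d:-2; rest ⊤}  OUT={a:-2, c:-3, d:-2, e:8; rest ⊤}
  B3:  IN={a:-2, c:-3, d:-2, e:8; rest ⊤}  OUT={a:-18, b:-18, c:-3, d:-2, e:6; rest ⊤}
  B4:  IN={a:-18, b:-18, c:-3, d:-2, e:6; rest ⊤}  OUT={a:324, b:-18, c:-3, d:-2, e:6; rest ⊤}
  B5:  IN={b:-18, c:-3, d:-2, e:6; rest ⊤}  OUT={b:-18, c:-3, e:6; rest ⊤}

Merge at B2: IN[B2] = OUT[B1] = {a: -4, b: ⊤, c: -3, d: -2, e: ⊤, f: ⊤}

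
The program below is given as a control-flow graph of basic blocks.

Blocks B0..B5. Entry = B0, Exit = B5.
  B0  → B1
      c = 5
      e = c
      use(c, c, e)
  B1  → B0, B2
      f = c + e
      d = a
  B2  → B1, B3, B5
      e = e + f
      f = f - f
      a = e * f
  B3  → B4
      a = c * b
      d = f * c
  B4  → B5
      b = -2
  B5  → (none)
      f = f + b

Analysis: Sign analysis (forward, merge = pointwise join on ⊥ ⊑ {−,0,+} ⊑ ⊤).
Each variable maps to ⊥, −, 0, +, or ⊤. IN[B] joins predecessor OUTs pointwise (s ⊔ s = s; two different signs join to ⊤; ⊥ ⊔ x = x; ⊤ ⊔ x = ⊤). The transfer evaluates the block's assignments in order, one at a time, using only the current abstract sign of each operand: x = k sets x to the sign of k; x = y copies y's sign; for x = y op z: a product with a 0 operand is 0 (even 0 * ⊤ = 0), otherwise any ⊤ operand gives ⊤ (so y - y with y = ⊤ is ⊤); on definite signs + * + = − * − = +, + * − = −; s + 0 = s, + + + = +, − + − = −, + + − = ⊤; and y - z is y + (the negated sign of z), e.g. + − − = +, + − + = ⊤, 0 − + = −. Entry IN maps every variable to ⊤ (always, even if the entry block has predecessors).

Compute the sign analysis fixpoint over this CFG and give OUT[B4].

Answer: {a: ⊤, b: -, c: +, d: ⊤, e: +, f: ⊤}

Derivation:
Per-block solution:
  B0:   IN=(all ⊤)   OUT={c:+, e:+; rest ⊤}
  B1:   IN={c:+, e:+; rest ⊤}   OUT={c:+, e:+, f:+; rest ⊤}
  B2:   IN={c:+, e:+, f:+; rest ⊤}   OUT={c:+, e:+; rest ⊤}
  B3:   IN={c:+, e:+; rest ⊤}   OUT={c:+, e:+; rest ⊤}
  B4:   IN={c:+, e:+; rest ⊤}   OUT={b:-, c:+, e:+; rest ⊤}
  B5:   IN={c:+, e:+; rest ⊤}   OUT={c:+, e:+; rest ⊤}

Merge at B4: IN[B4] = OUT[B3] = {a: ⊤, b: ⊤, c: +, d: ⊤, e: +, f: ⊤}
Applying B4's transfer function to that IN value gives OUT[B4] (row B4 above).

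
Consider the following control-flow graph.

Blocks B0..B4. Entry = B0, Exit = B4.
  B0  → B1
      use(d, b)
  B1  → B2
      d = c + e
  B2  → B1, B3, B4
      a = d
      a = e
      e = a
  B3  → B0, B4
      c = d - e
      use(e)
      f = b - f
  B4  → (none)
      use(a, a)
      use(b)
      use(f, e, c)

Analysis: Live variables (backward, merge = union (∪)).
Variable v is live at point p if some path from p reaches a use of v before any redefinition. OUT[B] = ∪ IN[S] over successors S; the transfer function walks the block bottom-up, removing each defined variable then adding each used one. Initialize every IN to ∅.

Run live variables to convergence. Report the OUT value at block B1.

Answer: {b, c, d, e, f}

Trace:
Fixpoint table:
  B0:   IN={b, c, d, e, f}   OUT={b, c, e, f}
  B1:   IN={b, c, e, f}   OUT={b, c, d, e, f}
  B2:   IN={b, c, d, e, f}   OUT={a, b, c, d, e, f}
  B3:   IN={a, b, d, e, f}   OUT={a, b, c, d, e, f}
  B4:   IN={a, b, c, e, f}   OUT={}

Merge at B1: OUT[B1] = IN[B2] = {b, c, d, e, f}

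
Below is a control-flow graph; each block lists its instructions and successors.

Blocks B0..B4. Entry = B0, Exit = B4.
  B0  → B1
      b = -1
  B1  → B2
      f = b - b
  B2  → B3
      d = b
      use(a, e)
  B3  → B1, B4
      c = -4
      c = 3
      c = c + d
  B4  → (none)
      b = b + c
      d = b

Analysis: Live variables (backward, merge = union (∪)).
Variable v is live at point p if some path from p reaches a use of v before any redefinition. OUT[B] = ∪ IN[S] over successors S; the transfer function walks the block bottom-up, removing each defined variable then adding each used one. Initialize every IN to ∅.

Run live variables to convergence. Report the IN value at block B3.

Answer: {a, b, d, e}

Trace:
Converged values:
  B0:  IN={a, e}  OUT={a, b, e}
  B1:  IN={a, b, e}  OUT={a, b, e}
  B2:  IN={a, b, e}  OUT={a, b, d, e}
  B3:  IN={a, b, d, e}  OUT={a, b, c, e}
  B4:  IN={b, c}  OUT={}

Merge at B3: OUT[B3] = IN[B1] ⊔ IN[B4] = {a, b, c, e}
Applying B3's transfer function to that OUT value gives IN[B3] (row B3 above).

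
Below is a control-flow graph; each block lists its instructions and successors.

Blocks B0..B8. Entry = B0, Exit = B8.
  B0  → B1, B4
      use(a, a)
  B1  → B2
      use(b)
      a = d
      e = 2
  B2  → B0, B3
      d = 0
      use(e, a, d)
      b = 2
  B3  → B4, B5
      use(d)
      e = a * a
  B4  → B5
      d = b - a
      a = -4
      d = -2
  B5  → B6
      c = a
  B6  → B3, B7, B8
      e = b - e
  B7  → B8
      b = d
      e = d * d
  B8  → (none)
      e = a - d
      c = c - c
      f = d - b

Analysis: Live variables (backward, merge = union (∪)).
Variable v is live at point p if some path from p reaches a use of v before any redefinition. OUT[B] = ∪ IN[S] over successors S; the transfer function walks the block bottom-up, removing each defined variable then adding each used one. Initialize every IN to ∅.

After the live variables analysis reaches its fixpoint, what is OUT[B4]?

Fixpoint table:
  B0: | IN={a, b, d, e} | OUT={a, b, d, e}
  B1: | IN={b, d} | OUT={a, e}
  B2: | IN={a, e} | OUT={a, b, d, e}
  B3: | IN={a, b, d} | OUT={a, b, d, e}
  B4: | IN={a, b, e} | OUT={a, b, d, e}
  B5: | IN={a, b, d, e} | OUT={a, b, c, d, e}
  B6: | IN={a, b, c, d, e} | OUT={a, b, c, d}
  B7: | IN={a, c, d} | OUT={a, b, c, d}
  B8: | IN={a, b, c, d} | OUT={}

Merge at B4: OUT[B4] = IN[B5] = {a, b, d, e}

Answer: {a, b, d, e}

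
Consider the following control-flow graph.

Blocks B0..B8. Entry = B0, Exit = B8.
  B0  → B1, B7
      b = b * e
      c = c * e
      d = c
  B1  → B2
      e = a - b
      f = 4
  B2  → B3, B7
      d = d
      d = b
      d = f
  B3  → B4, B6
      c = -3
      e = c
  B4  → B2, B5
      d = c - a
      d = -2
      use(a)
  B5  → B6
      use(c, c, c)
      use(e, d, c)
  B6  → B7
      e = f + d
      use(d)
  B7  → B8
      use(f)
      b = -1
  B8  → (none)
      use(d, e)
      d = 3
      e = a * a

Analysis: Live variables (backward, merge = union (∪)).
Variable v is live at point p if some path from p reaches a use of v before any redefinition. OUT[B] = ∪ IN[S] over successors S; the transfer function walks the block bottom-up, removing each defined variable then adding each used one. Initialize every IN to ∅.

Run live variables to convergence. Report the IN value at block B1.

Converged values:
  B0:   IN={a, b, c, e, f}   OUT={a, b, d, e, f}
  B1:   IN={a, b, d}   OUT={a, b, d, e, f}
  B2:   IN={a, b, d, e, f}   OUT={a, b, d, e, f}
  B3:   IN={a, b, d, f}   OUT={a, b, c, d, e, f}
  B4:   IN={a, b, c, e, f}   OUT={a, b, c, d, e, f}
  B5:   IN={a, c, d, e, f}   OUT={a, d, f}
  B6:   IN={a, d, f}   OUT={a, d, e, f}
  B7:   IN={a, d, e, f}   OUT={a, d, e}
  B8:   IN={a, d, e}   OUT={}

Merge at B1: OUT[B1] = IN[B2] = {a, b, d, e, f}
Applying B1's transfer function to that OUT value gives IN[B1] (row B1 above).

Answer: {a, b, d}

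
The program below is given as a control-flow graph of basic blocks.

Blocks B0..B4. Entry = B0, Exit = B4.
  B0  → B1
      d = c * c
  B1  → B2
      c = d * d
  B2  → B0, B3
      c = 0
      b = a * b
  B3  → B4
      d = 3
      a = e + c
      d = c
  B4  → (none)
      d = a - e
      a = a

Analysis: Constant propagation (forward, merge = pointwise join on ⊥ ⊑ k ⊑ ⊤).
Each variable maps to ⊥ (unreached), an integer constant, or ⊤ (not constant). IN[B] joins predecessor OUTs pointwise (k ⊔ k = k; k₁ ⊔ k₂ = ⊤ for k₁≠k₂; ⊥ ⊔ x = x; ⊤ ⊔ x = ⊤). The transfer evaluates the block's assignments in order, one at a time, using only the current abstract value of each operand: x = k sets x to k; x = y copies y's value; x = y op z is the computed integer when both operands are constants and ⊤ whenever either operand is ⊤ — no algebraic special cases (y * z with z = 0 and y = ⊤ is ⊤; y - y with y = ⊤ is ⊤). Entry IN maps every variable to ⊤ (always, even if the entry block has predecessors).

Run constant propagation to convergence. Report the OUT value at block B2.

Fixpoint table:
  B0:  IN=(all ⊤)  OUT=(all ⊤)
  B1:  IN=(all ⊤)  OUT=(all ⊤)
  B2:  IN=(all ⊤)  OUT={c:0; rest ⊤}
  B3:  IN={c:0; rest ⊤}  OUT={c:0, d:0; rest ⊤}
  B4:  IN={c:0, d:0; rest ⊤}  OUT={c:0; rest ⊤}

Merge at B2: IN[B2] = OUT[B1] = {a: ⊤, b: ⊤, c: ⊤, d: ⊤, e: ⊤, f: ⊤}
Applying B2's transfer function to that IN value gives OUT[B2] (row B2 above).

Answer: {a: ⊤, b: ⊤, c: 0, d: ⊤, e: ⊤, f: ⊤}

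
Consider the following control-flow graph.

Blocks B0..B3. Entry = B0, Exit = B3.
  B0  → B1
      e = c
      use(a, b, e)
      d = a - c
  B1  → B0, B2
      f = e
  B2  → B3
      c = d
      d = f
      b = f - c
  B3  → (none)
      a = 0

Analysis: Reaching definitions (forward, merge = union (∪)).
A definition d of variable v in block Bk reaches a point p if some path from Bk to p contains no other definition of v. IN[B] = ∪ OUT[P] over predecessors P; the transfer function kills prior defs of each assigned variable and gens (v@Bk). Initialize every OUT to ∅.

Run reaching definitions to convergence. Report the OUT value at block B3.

Fixpoint table:
  B0:   IN={d@B0, e@B0, f@B1}   OUT={d@B0, e@B0, f@B1}
  B1:   IN={d@B0, e@B0, f@B1}   OUT={d@B0, e@B0, f@B1}
  B2:   IN={d@B0, e@B0, f@B1}   OUT={b@B2, c@B2, d@B2, e@B0, f@B1}
  B3:   IN={b@B2, c@B2, d@B2, e@B0, f@B1}   OUT={a@B3, b@B2, c@B2, d@B2, e@B0, f@B1}

Merge at B3: IN[B3] = OUT[B2] = {b@B2, c@B2, d@B2, e@B0, f@B1}
Applying B3's transfer function to that IN value gives OUT[B3] (row B3 above).

Answer: {a@B3, b@B2, c@B2, d@B2, e@B0, f@B1}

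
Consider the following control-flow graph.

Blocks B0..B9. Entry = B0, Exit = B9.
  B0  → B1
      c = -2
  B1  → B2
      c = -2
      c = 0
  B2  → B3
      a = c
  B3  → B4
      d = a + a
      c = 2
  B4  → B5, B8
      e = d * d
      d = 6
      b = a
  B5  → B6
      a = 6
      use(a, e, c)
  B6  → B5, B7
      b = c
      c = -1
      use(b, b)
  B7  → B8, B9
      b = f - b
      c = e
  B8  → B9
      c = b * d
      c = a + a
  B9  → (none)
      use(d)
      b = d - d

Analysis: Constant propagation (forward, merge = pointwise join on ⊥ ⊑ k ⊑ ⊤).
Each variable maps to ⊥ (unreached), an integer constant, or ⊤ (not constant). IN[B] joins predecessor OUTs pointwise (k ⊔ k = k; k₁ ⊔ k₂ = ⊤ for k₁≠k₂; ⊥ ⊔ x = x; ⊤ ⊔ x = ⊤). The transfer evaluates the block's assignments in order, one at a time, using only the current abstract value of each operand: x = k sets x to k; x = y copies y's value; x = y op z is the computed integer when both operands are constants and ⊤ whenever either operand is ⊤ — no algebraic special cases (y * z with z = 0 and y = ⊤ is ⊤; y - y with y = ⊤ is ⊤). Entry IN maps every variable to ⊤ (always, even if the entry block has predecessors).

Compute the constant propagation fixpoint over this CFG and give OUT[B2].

Answer: {a: 0, b: ⊤, c: 0, d: ⊤, e: ⊤, f: ⊤}

Working:
Per-block solution:
  B0: | IN=(all ⊤) | OUT={c:-2; rest ⊤}
  B1: | IN={c:-2; rest ⊤} | OUT={c:0; rest ⊤}
  B2: | IN={c:0; rest ⊤} | OUT={a:0, c:0; rest ⊤}
  B3: | IN={a:0, c:0; rest ⊤} | OUT={a:0, c:2, d:0; rest ⊤}
  B4: | IN={a:0, c:2, d:0; rest ⊤} | OUT={a:0, b:0, c:2, d:6, e:0; rest ⊤}
  B5: | IN={d:6, e:0; rest ⊤} | OUT={a:6, d:6, e:0; rest ⊤}
  B6: | IN={a:6, d:6, e:0; rest ⊤} | OUT={a:6, c:-1, d:6, e:0; rest ⊤}
  B7: | IN={a:6, c:-1, d:6, e:0; rest ⊤} | OUT={a:6, c:0, d:6, e:0; rest ⊤}
  B8: | IN={d:6, e:0; rest ⊤} | OUT={d:6, e:0; rest ⊤}
  B9: | IN={d:6, e:0; rest ⊤} | OUT={b:0, d:6, e:0; rest ⊤}

Merge at B2: IN[B2] = OUT[B1] = {a: ⊤, b: ⊤, c: 0, d: ⊤, e: ⊤, f: ⊤}
Applying B2's transfer function to that IN value gives OUT[B2] (row B2 above).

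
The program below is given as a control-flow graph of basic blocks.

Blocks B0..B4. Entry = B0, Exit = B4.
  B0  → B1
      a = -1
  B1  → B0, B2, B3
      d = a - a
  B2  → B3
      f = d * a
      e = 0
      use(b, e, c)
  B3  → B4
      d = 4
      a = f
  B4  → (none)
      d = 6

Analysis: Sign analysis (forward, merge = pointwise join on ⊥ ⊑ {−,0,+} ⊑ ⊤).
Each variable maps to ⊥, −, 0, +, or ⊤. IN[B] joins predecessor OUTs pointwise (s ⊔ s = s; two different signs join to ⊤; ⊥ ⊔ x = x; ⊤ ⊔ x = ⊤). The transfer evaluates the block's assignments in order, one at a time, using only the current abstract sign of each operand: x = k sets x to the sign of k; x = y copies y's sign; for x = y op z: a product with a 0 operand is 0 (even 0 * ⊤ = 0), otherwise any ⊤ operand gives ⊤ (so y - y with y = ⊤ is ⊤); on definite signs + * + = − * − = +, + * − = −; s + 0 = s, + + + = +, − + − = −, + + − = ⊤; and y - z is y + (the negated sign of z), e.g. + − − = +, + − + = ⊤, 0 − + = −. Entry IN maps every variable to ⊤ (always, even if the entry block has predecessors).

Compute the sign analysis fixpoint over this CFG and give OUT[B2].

Converged values:
  B0:  IN=(all ⊤)  OUT={a:-; rest ⊤}
  B1:  IN={a:-; rest ⊤}  OUT={a:-; rest ⊤}
  B2:  IN={a:-; rest ⊤}  OUT={a:-, e:0; rest ⊤}
  B3:  IN={a:-; rest ⊤}  OUT={d:+; rest ⊤}
  B4:  IN={d:+; rest ⊤}  OUT={d:+; rest ⊤}

Merge at B2: IN[B2] = OUT[B1] = {a: -, b: ⊤, c: ⊤, d: ⊤, e: ⊤, f: ⊤}
Applying B2's transfer function to that IN value gives OUT[B2] (row B2 above).

Answer: {a: -, b: ⊤, c: ⊤, d: ⊤, e: 0, f: ⊤}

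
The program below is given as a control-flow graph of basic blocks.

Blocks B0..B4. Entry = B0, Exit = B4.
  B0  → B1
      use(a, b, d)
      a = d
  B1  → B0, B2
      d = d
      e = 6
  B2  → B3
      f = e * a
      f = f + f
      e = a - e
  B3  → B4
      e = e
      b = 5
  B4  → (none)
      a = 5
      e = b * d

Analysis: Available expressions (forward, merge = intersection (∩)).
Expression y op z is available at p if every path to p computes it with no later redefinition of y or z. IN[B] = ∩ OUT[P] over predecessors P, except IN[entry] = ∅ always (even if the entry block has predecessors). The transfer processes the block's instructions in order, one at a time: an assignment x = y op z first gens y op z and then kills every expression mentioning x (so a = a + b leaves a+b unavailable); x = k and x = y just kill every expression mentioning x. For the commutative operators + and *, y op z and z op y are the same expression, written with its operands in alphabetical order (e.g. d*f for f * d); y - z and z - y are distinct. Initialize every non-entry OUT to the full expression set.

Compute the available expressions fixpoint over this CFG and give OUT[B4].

Per-block solution:
  B0:   IN={}   OUT={}
  B1:   IN={}   OUT={}
  B2:   IN={}   OUT={}
  B3:   IN={}   OUT={}
  B4:   IN={}   OUT={b*d}

Merge at B4: IN[B4] = OUT[B3] = {}
Applying B4's transfer function to that IN value gives OUT[B4] (row B4 above).

Answer: {b*d}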